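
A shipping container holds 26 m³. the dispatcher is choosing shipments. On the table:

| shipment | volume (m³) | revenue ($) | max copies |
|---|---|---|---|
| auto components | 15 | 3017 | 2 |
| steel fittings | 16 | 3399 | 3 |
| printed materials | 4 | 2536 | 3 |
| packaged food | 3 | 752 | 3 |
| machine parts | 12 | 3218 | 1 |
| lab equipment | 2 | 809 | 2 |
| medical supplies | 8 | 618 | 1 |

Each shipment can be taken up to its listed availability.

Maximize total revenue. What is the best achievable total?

Taking the top-ratio shipments first gives 3×printed materials + 3×packaged food + 2×lab equipment for 11482 (25 m³).
Replace 3×packaged food and lab equipment with machine parts: the trade gains 153 net, giving 11635 at 26 m³.

11635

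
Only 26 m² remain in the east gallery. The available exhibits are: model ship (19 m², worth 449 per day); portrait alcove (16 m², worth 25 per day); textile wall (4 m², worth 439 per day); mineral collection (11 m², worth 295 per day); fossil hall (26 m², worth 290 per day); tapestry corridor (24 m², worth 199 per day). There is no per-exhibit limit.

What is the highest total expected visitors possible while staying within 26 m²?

2634

Taking 6×textile wall: 24 m² used, 2634 in expected visitors.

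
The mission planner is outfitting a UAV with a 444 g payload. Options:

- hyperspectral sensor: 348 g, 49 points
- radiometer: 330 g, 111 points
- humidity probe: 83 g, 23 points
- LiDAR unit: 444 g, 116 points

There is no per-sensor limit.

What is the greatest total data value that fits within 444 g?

Best packing: radiometer + humidity probe — 413 g, 134 total.
Every other selection either busts 444 g or fails to beat 134.

134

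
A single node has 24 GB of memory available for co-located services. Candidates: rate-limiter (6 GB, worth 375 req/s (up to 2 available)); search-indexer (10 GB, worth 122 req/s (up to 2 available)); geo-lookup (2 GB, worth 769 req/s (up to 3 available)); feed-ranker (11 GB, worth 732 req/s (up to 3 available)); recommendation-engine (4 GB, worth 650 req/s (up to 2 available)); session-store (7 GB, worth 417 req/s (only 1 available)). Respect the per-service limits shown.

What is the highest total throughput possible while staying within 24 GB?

4024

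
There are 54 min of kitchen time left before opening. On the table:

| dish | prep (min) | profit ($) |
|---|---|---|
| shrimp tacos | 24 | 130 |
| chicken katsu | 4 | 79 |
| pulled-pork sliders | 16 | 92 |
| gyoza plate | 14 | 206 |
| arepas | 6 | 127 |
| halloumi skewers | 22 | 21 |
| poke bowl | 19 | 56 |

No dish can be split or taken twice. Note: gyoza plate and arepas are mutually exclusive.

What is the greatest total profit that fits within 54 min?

Best packing: chicken katsu + pulled-pork sliders + gyoza plate + poke bowl — 53 min, 433 total.
The spare 1 min is too small for any remaining dish, and no feasible exchange beats 433.

433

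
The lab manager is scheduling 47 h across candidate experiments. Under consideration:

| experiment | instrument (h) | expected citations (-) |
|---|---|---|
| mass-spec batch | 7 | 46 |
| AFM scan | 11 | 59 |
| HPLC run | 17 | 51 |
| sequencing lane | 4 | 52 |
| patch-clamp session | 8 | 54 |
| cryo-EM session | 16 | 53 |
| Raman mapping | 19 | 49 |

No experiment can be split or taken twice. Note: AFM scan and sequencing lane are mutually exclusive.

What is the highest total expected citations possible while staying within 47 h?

Best packing: mass-spec batch + AFM scan + patch-clamp session + cryo-EM session — 42 h, 212 total.
That's the maximum — no feasible swap from here does better than 212.

212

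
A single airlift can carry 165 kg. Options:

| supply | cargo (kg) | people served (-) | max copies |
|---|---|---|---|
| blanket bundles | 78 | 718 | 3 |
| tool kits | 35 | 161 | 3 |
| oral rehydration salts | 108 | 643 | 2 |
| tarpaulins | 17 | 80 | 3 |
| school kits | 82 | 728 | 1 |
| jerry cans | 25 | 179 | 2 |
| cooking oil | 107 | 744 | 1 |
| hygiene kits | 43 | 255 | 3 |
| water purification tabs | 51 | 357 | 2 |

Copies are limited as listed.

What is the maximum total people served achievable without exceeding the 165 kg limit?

Greedy by ratio would take 2×blanket bundles: 156 kg used, total 1436.
Dropping blanket bundles frees 78 kg; slotting in school kits (82 kg) lifts the total to 1446 at 160 kg.
No other feasible combination exceeds 1446.

1446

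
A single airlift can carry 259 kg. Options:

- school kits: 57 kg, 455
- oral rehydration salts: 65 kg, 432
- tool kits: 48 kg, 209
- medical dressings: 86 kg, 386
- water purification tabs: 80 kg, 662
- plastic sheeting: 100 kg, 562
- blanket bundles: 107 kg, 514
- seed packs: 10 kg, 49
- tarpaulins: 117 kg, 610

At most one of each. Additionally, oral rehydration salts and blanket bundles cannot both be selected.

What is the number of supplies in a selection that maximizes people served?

4

The maximum people served within 259 kg is 1758.
One optimal bundle: school kits + oral rehydration salts + tool kits + water purification tabs (250 kg).
Every optimal selection uses 4 supplies.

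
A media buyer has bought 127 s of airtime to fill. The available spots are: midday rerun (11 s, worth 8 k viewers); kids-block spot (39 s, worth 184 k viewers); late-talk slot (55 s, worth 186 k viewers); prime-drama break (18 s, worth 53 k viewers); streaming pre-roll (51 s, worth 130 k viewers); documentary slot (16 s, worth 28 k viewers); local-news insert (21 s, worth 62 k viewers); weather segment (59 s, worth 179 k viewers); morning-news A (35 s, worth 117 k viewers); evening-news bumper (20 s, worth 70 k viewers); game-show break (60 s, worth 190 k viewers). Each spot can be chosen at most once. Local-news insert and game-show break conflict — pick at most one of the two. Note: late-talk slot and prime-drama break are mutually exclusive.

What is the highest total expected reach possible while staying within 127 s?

448

Taking midday rerun + kids-block spot + late-talk slot + evening-news bumper: 125 s used, 448 in expected reach.
The spare 2 s is too small for any remaining spot, and no feasible exchange beats 448.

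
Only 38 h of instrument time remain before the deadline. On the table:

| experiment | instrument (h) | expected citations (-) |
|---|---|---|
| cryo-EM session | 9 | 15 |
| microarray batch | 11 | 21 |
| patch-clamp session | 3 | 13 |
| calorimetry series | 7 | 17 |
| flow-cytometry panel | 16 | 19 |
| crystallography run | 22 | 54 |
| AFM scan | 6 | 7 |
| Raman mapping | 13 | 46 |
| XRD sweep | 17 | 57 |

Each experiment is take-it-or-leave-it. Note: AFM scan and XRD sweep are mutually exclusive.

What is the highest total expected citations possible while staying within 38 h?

120

The ratio heuristic lands on patch-clamp session + Raman mapping + XRD sweep (116) but leaves 5 h idle.
Dropping patch-clamp session frees 3 h; slotting in calorimetry series (7 h) lifts the total to 120 at 37 h.
The closest alternative, patch-clamp session + Raman mapping + XRD sweep, reaches only 116.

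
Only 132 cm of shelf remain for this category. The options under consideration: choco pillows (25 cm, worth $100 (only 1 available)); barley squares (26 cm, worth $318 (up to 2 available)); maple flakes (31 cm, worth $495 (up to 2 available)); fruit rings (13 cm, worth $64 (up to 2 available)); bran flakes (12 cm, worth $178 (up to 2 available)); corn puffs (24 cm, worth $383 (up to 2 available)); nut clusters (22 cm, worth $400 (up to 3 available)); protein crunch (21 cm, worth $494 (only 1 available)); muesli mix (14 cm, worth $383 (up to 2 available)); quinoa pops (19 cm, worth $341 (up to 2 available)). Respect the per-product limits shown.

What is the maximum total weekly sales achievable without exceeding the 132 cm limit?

2742

By weekly sales per cm: muesli mix 27.36, protein crunch 23.52, nut clusters 18.18 lead.
Taking the top-ratio products first gives bran flakes + 3×nut clusters + protein crunch + 2×muesli mix for 2638 (127 cm).
Dropping bran flakes and nut clusters frees 34 cm; slotting in 2×quinoa pops (38 cm) lifts the total to 2742 at 131 cm.
The spare 1 cm is too small for any remaining product, and no exchange beats 2742.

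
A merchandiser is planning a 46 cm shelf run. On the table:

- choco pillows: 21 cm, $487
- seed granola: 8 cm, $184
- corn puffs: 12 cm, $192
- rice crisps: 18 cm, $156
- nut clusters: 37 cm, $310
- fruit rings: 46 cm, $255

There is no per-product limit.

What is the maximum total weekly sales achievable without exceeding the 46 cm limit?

The ratio heuristic lands on 2×choco pillows (974) but leaves 4 cm idle.
Replace choco pillows with 3×seed granola: the trade gains 65 net, giving 1039 at 45 cm.

1039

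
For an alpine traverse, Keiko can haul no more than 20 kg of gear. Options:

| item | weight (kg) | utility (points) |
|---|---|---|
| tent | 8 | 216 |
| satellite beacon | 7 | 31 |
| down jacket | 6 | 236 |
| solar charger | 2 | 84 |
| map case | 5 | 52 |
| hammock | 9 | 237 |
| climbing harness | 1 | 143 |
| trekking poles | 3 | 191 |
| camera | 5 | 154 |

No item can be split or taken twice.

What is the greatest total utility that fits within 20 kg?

870

Density check — climbing harness 143.00, trekking poles 63.67, solar charger 42.00 are the best per kg.
The ratio heuristic lands on down jacket + solar charger + climbing harness + trekking poles + camera (808) but leaves 3 kg idle.
Replace camera with tent: the trade gains 62 net, giving 870 at 20 kg.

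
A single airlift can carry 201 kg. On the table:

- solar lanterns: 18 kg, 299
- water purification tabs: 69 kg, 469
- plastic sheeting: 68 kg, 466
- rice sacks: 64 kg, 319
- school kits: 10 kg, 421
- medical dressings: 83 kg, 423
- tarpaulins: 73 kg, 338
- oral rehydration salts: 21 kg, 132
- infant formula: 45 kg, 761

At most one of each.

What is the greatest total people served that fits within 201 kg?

2117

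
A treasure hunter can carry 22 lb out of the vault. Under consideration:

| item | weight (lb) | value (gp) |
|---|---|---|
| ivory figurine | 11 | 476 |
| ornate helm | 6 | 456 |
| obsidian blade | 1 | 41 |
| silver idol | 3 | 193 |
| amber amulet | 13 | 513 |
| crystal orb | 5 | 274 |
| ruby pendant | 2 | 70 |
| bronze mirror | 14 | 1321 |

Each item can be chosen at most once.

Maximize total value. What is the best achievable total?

A density-first pass picks ornate helm + obsidian blade + bronze mirror — 1818 at 21 lb.
Replace obsidian blade with ruby pendant: the trade gains 29 net, giving 1847 at 22 lb.
Next best is ornate helm + obsidian blade + bronze mirror at 1818 (21 lb) — short by 29.

1847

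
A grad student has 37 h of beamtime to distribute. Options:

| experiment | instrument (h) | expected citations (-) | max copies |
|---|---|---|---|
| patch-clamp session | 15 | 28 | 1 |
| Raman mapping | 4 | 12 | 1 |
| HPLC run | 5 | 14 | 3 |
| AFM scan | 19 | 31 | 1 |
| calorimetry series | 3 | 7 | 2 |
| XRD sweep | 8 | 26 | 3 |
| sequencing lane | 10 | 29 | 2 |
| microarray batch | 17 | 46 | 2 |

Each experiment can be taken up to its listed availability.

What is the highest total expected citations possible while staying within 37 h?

114

Taking the top-ratio experiments first gives Raman mapping + HPLC run + calorimetry series + 3×XRD sweep for 111 (36 h).
The 9 h tied up in Raman mapping and HPLC run is better spent on sequencing lane — total rises to 114 (37 h).
Nothing else within 37 h beats 114.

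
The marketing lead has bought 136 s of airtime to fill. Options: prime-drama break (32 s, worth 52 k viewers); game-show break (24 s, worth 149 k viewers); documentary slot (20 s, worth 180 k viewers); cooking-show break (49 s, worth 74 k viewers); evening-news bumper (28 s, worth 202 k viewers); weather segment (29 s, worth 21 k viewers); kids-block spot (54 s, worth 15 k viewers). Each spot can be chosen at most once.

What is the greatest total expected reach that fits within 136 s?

Density check — documentary slot 9.00, evening-news bumper 7.21, game-show break 6.21, prime-drama break 1.62 are the best per s.
A density-first pass picks prime-drama break + game-show break + documentary slot + evening-news bumper + weather segment — 604 at 133 s.
Replace prime-drama break and weather segment with cooking-show break: the trade gains 1 net, giving 605 at 121 s.
The closest alternative, prime-drama break + game-show break + documentary slot + evening-news bumper + weather segment, reaches only 604.

605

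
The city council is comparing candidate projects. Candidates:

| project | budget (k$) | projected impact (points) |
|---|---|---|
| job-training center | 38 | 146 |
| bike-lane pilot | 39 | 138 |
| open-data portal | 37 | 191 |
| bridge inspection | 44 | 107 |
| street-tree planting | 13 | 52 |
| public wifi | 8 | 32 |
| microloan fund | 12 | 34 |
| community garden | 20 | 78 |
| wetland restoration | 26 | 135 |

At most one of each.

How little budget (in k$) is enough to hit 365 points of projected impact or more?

Minimise k$ subject to total projected impact ≥ 365.
open-data portal + street-tree planting + wetland restoration: 378 projected impact at 76 k$.
Any bundle with less than 76 k$ falls short of 365.

76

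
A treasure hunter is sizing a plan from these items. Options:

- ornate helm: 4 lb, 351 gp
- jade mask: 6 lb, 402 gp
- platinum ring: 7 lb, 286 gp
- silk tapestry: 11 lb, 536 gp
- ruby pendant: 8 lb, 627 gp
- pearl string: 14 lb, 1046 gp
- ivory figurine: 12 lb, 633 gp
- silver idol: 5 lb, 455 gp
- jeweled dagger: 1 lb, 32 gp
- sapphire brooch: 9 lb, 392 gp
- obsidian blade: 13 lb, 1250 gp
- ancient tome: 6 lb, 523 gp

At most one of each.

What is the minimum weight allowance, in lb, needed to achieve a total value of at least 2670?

Minimise lb subject to total value ≥ 2670.
Taking ornate helm + ruby pendant + silver idol + obsidian blade gives 2683 (≥ 2670) for 30 lb.
Any bundle with less than 30 lb falls short of 2670.

30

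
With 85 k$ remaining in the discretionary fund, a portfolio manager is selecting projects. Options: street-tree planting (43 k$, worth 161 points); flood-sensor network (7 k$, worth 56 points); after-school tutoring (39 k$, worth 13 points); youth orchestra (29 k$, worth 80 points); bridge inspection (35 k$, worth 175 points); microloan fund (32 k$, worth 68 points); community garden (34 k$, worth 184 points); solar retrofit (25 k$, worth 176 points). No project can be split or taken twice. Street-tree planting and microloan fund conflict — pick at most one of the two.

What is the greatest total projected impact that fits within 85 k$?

416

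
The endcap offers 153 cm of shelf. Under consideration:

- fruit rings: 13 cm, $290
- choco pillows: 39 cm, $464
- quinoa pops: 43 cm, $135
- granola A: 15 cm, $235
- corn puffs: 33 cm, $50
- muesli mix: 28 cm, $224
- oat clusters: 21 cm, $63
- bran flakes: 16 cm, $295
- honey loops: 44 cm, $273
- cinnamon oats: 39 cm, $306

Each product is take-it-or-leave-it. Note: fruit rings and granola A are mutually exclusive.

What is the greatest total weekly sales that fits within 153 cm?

1628

Taking fruit rings + choco pillows + bran flakes + honey loops + cinnamon oats: 151 cm used, 1628 in weekly sales.
Next best is fruit rings + choco pillows + muesli mix + bran flakes + cinnamon oats at 1579 (135 cm) — short by 49.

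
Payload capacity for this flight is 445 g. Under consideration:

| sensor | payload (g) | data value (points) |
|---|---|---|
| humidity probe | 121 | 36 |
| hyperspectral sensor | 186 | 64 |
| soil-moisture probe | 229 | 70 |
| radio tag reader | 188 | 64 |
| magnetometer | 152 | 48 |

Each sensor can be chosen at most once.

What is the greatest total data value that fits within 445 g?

The ratio heuristic lands on hyperspectral sensor + radio tag reader (128) but leaves 71 g idle.
Replace radio tag reader with soil-moisture probe: the trade gains 6 net, giving 134 at 415 g.

134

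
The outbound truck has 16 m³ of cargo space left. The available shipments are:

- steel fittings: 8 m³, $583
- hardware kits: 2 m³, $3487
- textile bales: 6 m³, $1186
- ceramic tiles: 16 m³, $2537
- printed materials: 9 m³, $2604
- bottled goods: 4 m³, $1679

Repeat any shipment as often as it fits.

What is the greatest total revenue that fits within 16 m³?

27896

Density check — hardware kits 1743.50, bottled goods 419.75, printed materials 289.33 are the best per m³.
Best packing: 8×hardware kits — 16 m³, 27896 total.
That's the maximum — no swap from here does better than 27896.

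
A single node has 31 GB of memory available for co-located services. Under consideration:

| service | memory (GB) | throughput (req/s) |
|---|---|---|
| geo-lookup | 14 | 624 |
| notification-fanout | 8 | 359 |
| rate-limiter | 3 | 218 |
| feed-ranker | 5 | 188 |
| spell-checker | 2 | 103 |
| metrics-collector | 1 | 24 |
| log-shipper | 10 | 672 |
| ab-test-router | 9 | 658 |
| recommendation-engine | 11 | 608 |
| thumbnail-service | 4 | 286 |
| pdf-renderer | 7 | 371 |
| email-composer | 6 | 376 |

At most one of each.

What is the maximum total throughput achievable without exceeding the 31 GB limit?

2095

Ranking by ratio (throughput/GB): ab-test-router 73.11, rate-limiter 72.67, thumbnail-service 71.50.
Taking the top-ratio services first gives rate-limiter + spell-checker + metrics-collector + log-shipper + ab-test-router + thumbnail-service for 1961 (29 GB).
The 4 GB tied up in rate-limiter and metrics-collector is better spent on email-composer — total rises to 2095 (31 GB).
An exhaustive check of the 4096 subsets confirms 2095.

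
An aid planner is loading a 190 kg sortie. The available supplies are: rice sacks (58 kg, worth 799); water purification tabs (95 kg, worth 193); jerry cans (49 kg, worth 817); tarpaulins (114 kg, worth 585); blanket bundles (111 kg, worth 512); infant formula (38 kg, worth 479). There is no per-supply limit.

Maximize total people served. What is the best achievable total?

By people served per kg: jerry cans 16.67, rice sacks 13.78, infant formula 12.61, tarpaulins 5.13 lead.
The ratio ordering already packs tightly: 3×jerry cans + infant formula, 185 kg, 2930.

2930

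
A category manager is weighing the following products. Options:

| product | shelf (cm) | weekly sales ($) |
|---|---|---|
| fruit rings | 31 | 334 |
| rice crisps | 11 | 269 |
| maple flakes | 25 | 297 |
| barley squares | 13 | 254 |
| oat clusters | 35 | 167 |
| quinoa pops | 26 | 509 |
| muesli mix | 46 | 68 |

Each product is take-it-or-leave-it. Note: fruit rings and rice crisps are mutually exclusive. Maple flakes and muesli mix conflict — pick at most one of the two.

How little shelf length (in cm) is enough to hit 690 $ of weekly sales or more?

37

Need the lightest bundle worth ≥ 690.
rice crisps + quinoa pops: 778 weekly sales at 37 cm.
Below 37 cm the best achievable stays under 690.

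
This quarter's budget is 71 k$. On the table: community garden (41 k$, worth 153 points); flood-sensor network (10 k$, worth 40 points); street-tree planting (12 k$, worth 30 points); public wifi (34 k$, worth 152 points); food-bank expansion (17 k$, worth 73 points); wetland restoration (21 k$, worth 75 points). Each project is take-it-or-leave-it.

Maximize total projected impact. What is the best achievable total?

267

The ratio heuristic lands on flood-sensor network + public wifi + food-bank expansion (265) but leaves 10 k$ idle.
The 17 k$ tied up in food-bank expansion is better spent on wetland restoration — total rises to 267 (65 k$).
Nothing else within 71 k$ beats 267.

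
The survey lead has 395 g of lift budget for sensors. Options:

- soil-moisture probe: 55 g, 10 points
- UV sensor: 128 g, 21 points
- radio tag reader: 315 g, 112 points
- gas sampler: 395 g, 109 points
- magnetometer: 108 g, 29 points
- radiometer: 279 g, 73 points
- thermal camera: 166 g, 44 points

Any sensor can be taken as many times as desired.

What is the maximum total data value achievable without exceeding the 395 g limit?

122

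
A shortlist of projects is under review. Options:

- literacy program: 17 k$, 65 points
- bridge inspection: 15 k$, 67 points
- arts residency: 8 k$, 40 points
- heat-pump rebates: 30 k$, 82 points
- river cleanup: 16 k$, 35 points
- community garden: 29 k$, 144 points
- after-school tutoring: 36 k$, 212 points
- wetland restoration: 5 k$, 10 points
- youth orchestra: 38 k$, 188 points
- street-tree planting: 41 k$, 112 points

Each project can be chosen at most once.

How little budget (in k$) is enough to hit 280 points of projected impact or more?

56

Look for the lowest-budget combination reaching 280.
bridge inspection + after-school tutoring + wetland restoration reaches 289 using 56 k$.
No combination under 56 k$ hits 280.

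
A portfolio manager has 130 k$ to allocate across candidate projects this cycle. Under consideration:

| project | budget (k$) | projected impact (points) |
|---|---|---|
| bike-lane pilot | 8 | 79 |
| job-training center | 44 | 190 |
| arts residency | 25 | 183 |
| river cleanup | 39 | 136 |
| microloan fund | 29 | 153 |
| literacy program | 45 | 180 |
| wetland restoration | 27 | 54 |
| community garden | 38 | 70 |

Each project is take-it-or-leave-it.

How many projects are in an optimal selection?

4

Optimal total is 632.
For example bike-lane pilot + job-training center + arts residency + literacy program achieves it, using 122 k$.
All optima have 4 projects.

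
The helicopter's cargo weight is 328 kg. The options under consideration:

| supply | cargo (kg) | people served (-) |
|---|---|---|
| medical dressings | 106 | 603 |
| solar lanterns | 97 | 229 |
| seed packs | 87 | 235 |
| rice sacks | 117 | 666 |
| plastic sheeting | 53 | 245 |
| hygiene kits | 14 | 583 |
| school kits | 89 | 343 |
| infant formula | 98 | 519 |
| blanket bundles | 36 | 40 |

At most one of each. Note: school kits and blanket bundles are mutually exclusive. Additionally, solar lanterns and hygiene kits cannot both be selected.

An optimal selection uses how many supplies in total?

Optimal total is 2195.
For example medical dressings + rice sacks + hygiene kits + school kits achieves it, using 326 kg.
All optima have 4 supplies.

4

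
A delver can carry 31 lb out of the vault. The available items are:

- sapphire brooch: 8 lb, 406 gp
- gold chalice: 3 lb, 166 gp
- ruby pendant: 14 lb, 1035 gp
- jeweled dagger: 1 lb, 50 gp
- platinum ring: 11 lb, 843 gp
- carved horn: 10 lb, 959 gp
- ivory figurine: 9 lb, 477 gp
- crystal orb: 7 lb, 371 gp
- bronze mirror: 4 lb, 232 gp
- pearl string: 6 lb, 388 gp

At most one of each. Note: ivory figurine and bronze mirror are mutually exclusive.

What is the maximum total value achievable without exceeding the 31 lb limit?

2432

Greedy by ratio would take platinum ring + carved horn + bronze mirror + pearl string: 31 lb used, total 2422.
Dropping platinum ring and bronze mirror frees 15 lb; slotting in ruby pendant + jeweled dagger (15 lb) lifts the total to 2432 at 31 lb.
Nothing else feasible within 31 lb beats 2432.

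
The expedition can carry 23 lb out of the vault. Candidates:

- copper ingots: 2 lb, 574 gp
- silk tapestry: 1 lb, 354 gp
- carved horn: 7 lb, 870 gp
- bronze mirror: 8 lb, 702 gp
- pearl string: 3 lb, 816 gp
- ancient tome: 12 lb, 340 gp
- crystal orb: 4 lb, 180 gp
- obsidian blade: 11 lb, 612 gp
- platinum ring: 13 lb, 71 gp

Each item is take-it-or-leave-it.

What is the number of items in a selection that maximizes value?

5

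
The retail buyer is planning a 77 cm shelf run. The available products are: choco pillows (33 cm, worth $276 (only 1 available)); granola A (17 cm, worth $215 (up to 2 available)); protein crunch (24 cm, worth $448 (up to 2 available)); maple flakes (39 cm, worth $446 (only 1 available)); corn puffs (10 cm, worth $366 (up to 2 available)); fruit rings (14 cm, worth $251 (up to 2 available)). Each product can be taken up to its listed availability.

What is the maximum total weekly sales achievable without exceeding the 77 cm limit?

Ranking by ratio (weekly sales/cm): corn puffs 36.60, protein crunch 18.67, fruit rings 17.93, granola A 12.65.
Greedy by ratio would take 2×protein crunch + 2×corn puffs: 68 cm used, total 1628.
Dropping protein crunch frees 24 cm; slotting in 2×fruit rings (28 cm) lifts the total to 1682 at 72 cm.
Every other selection either busts 77 cm or exceeds an availability limit or fails to beat 1682.

1682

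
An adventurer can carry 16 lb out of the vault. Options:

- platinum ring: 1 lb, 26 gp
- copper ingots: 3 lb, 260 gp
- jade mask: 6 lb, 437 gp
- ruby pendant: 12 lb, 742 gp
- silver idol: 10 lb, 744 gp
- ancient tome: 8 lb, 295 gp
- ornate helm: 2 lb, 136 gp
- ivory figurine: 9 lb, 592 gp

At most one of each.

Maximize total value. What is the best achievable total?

Ranking by ratio (value/lb): copper ingots 86.67, silver idol 74.40, jade mask 72.83.
Taking the top-ratio items first gives platinum ring + copper ingots + silver idol + ornate helm for 1166 (16 lb).
Dropping platinum ring and copper ingots and ornate helm frees 6 lb; slotting in jade mask (6 lb) lifts the total to 1181 at 16 lb.
Nothing else within 16 lb beats 1181.

1181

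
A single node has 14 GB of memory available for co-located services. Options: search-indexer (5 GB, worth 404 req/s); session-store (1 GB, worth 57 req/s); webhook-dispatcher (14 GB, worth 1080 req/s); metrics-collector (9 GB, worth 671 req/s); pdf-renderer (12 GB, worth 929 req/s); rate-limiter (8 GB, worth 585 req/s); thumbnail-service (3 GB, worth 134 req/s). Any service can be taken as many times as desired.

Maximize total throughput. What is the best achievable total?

Greedy by ratio would take 2×search-indexer + 4×session-store: 14 GB used, total 1036.
Replace 2×search-indexer and 4×session-store with webhook-dispatcher: the trade gains 44 net, giving 1080 at 14 GB.
That's the maximum — no swap from here does better than 1080.

1080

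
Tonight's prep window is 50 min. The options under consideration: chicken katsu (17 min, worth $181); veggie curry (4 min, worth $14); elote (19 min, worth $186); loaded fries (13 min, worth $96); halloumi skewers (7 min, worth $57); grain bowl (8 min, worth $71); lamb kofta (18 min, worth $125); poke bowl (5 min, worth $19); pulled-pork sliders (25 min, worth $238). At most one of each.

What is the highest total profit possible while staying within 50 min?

490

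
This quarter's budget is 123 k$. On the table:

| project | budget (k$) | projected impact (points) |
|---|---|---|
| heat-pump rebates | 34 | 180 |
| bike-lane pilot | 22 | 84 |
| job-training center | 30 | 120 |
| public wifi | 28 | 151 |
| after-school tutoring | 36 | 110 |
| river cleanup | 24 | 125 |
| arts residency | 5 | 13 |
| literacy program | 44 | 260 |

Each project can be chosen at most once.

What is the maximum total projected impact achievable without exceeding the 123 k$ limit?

Greedy by ratio would take heat-pump rebates + public wifi + arts residency + literacy program: 111 k$ used, total 604.
The 34 k$ tied up in heat-pump rebates is better spent on bike-lane pilot + river cleanup — total rises to 633 (123 k$).

633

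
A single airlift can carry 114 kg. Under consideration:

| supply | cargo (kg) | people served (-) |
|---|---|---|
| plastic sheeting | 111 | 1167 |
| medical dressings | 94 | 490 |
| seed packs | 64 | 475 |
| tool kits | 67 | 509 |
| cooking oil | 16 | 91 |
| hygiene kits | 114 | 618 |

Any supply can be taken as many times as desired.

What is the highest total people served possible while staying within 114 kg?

1167

Best packing: plastic sheeting — 111 kg, 1167 total.
That's the maximum — no swap from here does better than 1167.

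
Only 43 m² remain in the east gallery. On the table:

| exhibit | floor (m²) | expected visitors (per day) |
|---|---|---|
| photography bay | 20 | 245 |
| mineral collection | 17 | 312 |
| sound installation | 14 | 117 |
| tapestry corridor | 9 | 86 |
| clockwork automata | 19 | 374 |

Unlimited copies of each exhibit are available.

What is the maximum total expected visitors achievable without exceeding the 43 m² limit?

748

Taking 2×clockwork automata: 38 m² used, 748 in expected visitors.
That's the maximum — no swap from here does better than 748.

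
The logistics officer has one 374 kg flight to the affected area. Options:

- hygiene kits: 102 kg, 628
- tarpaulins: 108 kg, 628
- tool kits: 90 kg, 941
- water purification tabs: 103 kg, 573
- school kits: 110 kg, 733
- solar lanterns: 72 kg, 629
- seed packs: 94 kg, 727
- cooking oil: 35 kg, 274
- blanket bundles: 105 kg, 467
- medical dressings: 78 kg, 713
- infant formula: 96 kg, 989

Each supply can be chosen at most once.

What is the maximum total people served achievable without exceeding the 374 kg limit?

3546

By people served per kg: tool kits 10.46, infant formula 10.30, medical dressings 9.14 lead.
Taking tool kits + solar lanterns + cooking oil + medical dressings + infant formula: 371 kg used, 3546 in people served.
Every other selection either busts 374 kg or fails to beat 3546.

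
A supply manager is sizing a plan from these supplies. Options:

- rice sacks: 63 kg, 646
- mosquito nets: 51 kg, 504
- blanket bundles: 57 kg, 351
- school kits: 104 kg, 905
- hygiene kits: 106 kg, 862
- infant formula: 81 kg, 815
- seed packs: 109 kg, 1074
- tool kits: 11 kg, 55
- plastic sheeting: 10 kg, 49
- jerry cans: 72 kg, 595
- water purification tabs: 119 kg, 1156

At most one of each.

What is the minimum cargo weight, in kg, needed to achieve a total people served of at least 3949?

413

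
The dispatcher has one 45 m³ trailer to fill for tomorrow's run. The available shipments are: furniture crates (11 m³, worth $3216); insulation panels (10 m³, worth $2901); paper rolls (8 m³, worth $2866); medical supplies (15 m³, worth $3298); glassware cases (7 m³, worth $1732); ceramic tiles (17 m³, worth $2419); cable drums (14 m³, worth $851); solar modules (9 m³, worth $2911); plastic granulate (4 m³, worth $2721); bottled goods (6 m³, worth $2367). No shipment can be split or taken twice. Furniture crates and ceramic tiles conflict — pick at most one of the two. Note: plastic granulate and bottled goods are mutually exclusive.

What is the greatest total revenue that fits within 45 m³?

Furniture crates + insulation panels + paper rolls + solar modules + plastic granulate uses 42 of the 45 m³ and totals 14615.
Next best is furniture crates + insulation panels + paper rolls + solar modules + bottled goods at 14261 (44 m³) — short by 354.

14615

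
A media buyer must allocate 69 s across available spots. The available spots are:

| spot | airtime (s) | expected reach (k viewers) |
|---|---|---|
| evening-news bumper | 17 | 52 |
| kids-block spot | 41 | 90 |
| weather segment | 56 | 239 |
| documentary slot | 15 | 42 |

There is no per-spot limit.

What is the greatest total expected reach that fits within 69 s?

239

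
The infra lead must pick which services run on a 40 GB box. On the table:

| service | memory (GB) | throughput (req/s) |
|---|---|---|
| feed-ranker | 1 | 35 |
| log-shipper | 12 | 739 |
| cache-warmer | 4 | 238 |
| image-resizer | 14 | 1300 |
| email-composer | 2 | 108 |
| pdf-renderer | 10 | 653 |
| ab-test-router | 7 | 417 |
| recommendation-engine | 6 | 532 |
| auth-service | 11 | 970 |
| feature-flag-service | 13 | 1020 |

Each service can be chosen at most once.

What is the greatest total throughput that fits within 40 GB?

Taking the top-ratio services first gives image-resizer + email-composer + ab-test-router + recommendation-engine + auth-service for 3327 (40 GB).
Dropping ab-test-router and recommendation-engine frees 13 GB; slotting in feature-flag-service (13 GB) lifts the total to 3398 at 40 GB.
That's the maximum — no swap from here does better than 3398.

3398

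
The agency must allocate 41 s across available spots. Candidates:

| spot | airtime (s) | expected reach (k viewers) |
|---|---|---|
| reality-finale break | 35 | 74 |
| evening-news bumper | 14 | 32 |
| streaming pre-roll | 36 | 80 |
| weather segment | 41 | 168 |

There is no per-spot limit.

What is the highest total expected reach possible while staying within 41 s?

168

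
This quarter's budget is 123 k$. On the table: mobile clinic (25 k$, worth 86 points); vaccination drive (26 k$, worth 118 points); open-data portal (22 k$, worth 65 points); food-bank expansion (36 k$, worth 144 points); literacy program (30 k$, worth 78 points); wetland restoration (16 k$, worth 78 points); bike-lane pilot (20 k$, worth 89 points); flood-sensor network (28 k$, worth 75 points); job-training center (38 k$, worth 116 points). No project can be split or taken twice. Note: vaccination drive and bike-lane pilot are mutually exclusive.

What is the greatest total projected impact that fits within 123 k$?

462

Density check — wetland restoration 4.88, vaccination drive 4.54, bike-lane pilot 4.45 are the best per k$.
Best packing: mobile clinic + open-data portal + food-bank expansion + wetland restoration + bike-lane pilot — 119 k$, 462 total.
Next best is vaccination drive + food-bank expansion + wetland restoration + job-training center at 456 (116 k$) — short by 6.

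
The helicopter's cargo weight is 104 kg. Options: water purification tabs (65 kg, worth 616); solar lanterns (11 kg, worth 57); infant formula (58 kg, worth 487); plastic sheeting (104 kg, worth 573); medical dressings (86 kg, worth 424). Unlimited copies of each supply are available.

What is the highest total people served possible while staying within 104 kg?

787

Ranking by ratio (people served/kg): water purification tabs 9.48, infant formula 8.40, plastic sheeting 5.51, solar lanterns 5.18.
Taking water purification tabs + 3×solar lanterns: 98 kg used, 787 in people served.
The spare 6 kg is too small for any remaining supply, and no exchange beats 787.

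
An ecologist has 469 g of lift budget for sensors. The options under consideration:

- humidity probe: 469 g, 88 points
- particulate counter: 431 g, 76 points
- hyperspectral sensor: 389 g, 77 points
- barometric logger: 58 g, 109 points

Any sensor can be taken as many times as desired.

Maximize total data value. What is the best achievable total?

872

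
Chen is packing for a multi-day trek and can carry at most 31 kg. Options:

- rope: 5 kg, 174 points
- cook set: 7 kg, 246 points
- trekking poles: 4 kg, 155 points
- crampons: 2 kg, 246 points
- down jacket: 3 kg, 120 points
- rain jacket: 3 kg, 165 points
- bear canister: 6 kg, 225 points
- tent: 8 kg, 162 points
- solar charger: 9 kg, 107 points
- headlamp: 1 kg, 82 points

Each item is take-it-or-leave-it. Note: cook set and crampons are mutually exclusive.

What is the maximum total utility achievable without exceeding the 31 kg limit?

1247

Rope + trekking poles + crampons + down jacket + rain jacket + bear canister + tent uses 31 of the 31 kg and totals 1247.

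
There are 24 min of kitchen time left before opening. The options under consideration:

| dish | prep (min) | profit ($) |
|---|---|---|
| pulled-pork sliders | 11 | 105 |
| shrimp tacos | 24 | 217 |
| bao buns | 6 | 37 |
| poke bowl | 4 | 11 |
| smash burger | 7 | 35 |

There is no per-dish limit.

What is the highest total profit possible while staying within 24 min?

217

Greedy by ratio would take 2×pulled-pork sliders: 22 min used, total 210.
The 22 min tied up in 2×pulled-pork sliders is better spent on shrimp tacos — total rises to 217 (24 min).
Nothing else within 24 min beats 217.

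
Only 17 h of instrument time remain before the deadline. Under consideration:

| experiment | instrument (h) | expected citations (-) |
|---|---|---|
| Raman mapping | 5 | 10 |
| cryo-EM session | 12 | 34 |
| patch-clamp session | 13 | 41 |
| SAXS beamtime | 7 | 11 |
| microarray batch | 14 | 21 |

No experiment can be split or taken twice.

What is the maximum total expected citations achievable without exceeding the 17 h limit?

44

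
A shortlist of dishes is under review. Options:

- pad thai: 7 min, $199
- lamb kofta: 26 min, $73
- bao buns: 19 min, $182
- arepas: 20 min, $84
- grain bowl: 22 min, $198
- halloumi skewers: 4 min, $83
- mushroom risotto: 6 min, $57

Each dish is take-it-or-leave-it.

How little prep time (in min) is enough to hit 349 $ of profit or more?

26

Look for the lowest-prep combination reaching 349.
pad thai + bao buns: 381 profit at 26 min.
No combination under 26 min hits 349.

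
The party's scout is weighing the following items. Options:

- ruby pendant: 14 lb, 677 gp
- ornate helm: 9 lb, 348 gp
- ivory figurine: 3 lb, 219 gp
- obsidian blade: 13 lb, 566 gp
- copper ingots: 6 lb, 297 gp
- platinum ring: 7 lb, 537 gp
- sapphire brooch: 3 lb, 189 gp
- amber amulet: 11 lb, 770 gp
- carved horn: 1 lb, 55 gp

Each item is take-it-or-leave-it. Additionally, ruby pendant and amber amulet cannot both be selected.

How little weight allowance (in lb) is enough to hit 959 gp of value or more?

14

Need the lightest bundle worth ≥ 959.
Taking ivory figurine + amber amulet gives 989 (≥ 959) for 14 lb.
No combination under 14 lb hits 959.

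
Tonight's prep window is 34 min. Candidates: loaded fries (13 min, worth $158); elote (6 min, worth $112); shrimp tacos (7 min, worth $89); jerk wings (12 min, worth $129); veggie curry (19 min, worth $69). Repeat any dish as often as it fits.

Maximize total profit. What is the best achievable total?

Best packing: 5×elote — 30 min, 560 total.
Every other selection either busts 34 min or fails to beat 560.

560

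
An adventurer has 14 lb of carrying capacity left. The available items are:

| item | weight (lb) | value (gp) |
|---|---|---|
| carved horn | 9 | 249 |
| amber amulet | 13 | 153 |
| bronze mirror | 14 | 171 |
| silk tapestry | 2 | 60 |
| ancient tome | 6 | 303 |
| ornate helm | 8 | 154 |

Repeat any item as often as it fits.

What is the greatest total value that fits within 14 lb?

666

The ratio ordering already packs tightly: silk tapestry + 2×ancient tome, 14 lb, 666.
Every other selection either busts 14 lb or fails to beat 666.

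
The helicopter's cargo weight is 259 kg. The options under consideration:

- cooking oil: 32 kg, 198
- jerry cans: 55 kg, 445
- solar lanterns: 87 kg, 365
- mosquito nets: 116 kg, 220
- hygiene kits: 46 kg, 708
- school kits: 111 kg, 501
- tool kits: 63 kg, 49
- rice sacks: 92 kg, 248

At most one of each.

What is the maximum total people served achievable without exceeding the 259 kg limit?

Best packing: cooking oil + jerry cans + hygiene kits + school kits — 244 kg, 1852 total.
No other feasible combination exceeds 1852.

1852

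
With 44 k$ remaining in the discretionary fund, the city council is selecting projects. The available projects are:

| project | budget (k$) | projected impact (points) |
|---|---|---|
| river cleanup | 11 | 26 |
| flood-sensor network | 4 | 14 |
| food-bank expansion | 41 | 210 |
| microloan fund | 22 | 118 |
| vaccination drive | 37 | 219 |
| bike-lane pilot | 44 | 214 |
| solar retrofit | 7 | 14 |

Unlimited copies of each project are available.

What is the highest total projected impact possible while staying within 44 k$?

Greedy by ratio would take flood-sensor network + vaccination drive: 41 k$ used, total 233.
Replace flood-sensor network and vaccination drive with 2×microloan fund: the trade gains 3 net, giving 236 at 44 k$.
That's the maximum — no swap from here does better than 236.

236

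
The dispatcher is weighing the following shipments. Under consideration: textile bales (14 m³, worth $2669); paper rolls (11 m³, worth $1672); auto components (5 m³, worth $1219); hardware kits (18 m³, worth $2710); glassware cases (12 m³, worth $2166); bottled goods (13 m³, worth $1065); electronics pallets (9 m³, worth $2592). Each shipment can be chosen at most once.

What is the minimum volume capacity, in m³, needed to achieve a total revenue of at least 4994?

23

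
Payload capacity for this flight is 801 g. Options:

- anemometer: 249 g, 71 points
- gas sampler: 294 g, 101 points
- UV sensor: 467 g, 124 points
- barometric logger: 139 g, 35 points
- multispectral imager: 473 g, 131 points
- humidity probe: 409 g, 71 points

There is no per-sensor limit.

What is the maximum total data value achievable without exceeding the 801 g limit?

243

Filling by ratio: 2×gas sampler + barometric logger for 237, with 74 g left unused.
Replace gas sampler and barometric logger with 2×anemometer: the trade gains 6 net, giving 243 at 792 g.
The spare 9 g is too small for any remaining sensor, and no exchange beats 243.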